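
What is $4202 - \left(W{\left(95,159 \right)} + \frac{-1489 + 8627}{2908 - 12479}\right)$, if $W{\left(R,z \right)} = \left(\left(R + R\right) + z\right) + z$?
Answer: $\frac{35362412}{9571} \approx 3694.7$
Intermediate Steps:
$W{\left(R,z \right)} = 2 R + 2 z$ ($W{\left(R,z \right)} = \left(2 R + z\right) + z = \left(z + 2 R\right) + z = 2 R + 2 z$)
$4202 - \left(W{\left(95,159 \right)} + \frac{-1489 + 8627}{2908 - 12479}\right) = 4202 - \left(\left(2 \cdot 95 + 2 \cdot 159\right) + \frac{-1489 + 8627}{2908 - 12479}\right) = 4202 - \left(\left(190 + 318\right) + \frac{7138}{-9571}\right) = 4202 - \left(508 + 7138 \left(- \frac{1}{9571}\right)\right) = 4202 - \left(508 - \frac{7138}{9571}\right) = 4202 - \frac{4854930}{9571} = \frac{35362412}{9571}$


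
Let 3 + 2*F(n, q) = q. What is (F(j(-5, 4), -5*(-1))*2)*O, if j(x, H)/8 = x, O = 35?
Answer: 70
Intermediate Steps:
j(x, H) = 8*x
F(n, q) = -3/2 + q/2
(F(j(-5, 4), -5*(-1))*2)*O = ((-3/2 + (-5*(-1))/2)*2)*35 = ((-3/2 + (½)*5)*2)*35 = ((-3/2 + 5/2)*2)*35 = (1*2)*35 = 2*35 = 70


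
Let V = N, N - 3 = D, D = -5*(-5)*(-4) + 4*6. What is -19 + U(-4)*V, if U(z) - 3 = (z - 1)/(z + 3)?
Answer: -603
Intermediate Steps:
D = -76 (D = 25*(-4) + 24 = -100 + 24 = -76)
U(z) = 3 + (-1 + z)/(3 + z) (U(z) = 3 + (z - 1)/(z + 3) = 3 + (-1 + z)/(3 + z))
N = -73 (N = 3 - 76 = -73)
V = -73
-19 + U(-4)*V = -19 + (4*(2 - 4)/(3 - 4))*(-73) = -19 + (4*(-2)/(-1))*(-73) = -19 + (4*(-1)*(-2))*(-73) = -19 + 8*(-73) = -19 - 584 = -603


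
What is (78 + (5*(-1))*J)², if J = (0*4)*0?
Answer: 6084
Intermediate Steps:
J = 0 (J = 0*0 = 0)
(78 + (5*(-1))*J)² = (78 + (5*(-1))*0)² = (78 - 5*0)² = (78 + 0)² = 78² = 6084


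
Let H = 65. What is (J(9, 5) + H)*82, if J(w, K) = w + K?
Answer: 6478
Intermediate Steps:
J(w, K) = K + w
(J(9, 5) + H)*82 = ((5 + 9) + 65)*82 = (14 + 65)*82 = 79*82 = 6478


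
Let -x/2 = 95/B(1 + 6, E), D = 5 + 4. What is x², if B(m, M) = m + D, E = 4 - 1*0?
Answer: 9025/64 ≈ 141.02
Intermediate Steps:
E = 4 (E = 4 + 0 = 4)
D = 9
B(m, M) = 9 + m (B(m, M) = m + 9 = 9 + m)
x = -95/8 (x = -190/(9 + (1 + 6)) = -190/(9 + 7) = -190/16 = -2*95/16 = -95/8 ≈ -11.875)
x² = (-95/8)² = 9025/64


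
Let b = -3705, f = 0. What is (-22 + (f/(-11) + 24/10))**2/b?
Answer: -9604/92625 ≈ -0.10369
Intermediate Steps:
(-22 + (f/(-11) + 24/10))**2/b = (-22 + (0/(-11) + 24/10))**2/(-3705) = (-22 + (0*(-1/11) + 24*(1/10)))**2*(-1/3705) = (-22 + (0 + 12/5))**2*(-1/3705) = (-22 + 12/5)**2*(-1/3705) = (-98/5)**2*(-1/3705) = (9604/25)*(-1/3705) = -9604/92625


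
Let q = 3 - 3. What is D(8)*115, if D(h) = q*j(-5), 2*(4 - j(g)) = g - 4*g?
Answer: 0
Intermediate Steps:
j(g) = 4 + 3*g/2 (j(g) = 4 - (g - 4*g)/2 = 4 - (-3)*g/2 = 4 + 3*g/2)
q = 0
D(h) = 0 (D(h) = 0*(4 + (3/2)*(-5)) = 0*(4 - 15/2) = 0*(-7/2) = 0)
D(8)*115 = 0*115 = 0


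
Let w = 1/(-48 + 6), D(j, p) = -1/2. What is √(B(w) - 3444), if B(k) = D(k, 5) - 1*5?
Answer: I*√13798/2 ≈ 58.732*I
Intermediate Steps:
D(j, p) = -½ (D(j, p) = -1*½ = -½)
w = -1/42 (w = 1/(-42) = -1/42 ≈ -0.023810)
B(k) = -11/2 (B(k) = -½ - 1*5 = -½ - 5 = -11/2)
√(B(w) - 3444) = √(-11/2 - 3444) = √(-6899/2) = I*√13798/2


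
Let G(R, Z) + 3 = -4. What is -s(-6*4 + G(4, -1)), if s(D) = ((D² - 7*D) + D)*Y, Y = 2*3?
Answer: -6882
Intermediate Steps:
G(R, Z) = -7 (G(R, Z) = -3 - 4 = -7)
Y = 6
s(D) = -36*D + 6*D² (s(D) = ((D² - 7*D) + D)*6 = (D² - 6*D)*6 = -36*D + 6*D²)
-s(-6*4 + G(4, -1)) = -6*(-6*4 - 7)*(-6 + (-6*4 - 7)) = -6*(-24 - 7)*(-6 + (-24 - 7)) = -6*(-31)*(-6 - 31) = -6*(-31)*(-37) = -1*6882 = -6882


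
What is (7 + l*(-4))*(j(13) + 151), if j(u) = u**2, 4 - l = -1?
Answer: -4160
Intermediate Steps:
l = 5 (l = 4 - 1*(-1) = 4 + 1 = 5)
(7 + l*(-4))*(j(13) + 151) = (7 + 5*(-4))*(13**2 + 151) = (7 - 20)*(169 + 151) = -13*320 = -4160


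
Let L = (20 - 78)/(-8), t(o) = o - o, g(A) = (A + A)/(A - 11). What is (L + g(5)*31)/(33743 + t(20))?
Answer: -13/9876 ≈ -0.0013163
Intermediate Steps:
g(A) = 2*A/(-11 + A) (g(A) = (2*A)/(-11 + A) = 2*A/(-11 + A))
t(o) = 0
L = 29/4 (L = -58*(-1/8) = 29/4 ≈ 7.2500)
(L + g(5)*31)/(33743 + t(20)) = (29/4 + (2*5/(-11 + 5))*31)/(33743 + 0) = (29/4 + (2*5/(-6))*31)/33743 = (29/4 + (2*5*(-1/6))*31)*(1/33743) = (29/4 - 5/3*31)*(1/33743) = (29/4 - 155/3)*(1/33743) = -533/12*1/33743 = -13/9876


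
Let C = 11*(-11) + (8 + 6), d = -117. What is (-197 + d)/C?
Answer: 314/107 ≈ 2.9346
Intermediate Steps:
C = -107 (C = -121 + 14 = -107)
(-197 + d)/C = (-197 - 117)/(-107) = -314*(-1/107) = 314/107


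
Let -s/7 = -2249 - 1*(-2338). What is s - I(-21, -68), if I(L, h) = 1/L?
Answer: -13082/21 ≈ -622.95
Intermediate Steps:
s = -623 (s = -7*(-2249 - 1*(-2338)) = -7*(-2249 + 2338) = -7*89 = -623)
s - I(-21, -68) = -623 - 1/(-21) = -623 - 1*(-1/21) = -623 + 1/21 = -13082/21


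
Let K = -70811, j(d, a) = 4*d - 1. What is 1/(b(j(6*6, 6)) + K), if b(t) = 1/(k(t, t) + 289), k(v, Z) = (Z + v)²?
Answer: -82085/5812520934 ≈ -1.4122e-5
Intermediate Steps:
j(d, a) = -1 + 4*d
b(t) = 1/(289 + 4*t²) (b(t) = 1/((t + t)² + 289) = 1/((2*t)² + 289) = 1/(4*t² + 289) = 1/(289 + 4*t²))
1/(b(j(6*6, 6)) + K) = 1/(1/(289 + 4*(-1 + 4*(6*6))²) - 70811) = 1/(1/(289 + 4*(-1 + 4*36)²) - 70811) = 1/(1/(289 + 4*(-1 + 144)²) - 70811) = 1/(1/(289 + 4*143²) - 70811) = 1/(1/(289 + 4*20449) - 70811) = 1/(1/(289 + 81796) - 70811) = 1/(1/82085 - 70811) = 1/(-5812520934/82085) = -82085/5812520934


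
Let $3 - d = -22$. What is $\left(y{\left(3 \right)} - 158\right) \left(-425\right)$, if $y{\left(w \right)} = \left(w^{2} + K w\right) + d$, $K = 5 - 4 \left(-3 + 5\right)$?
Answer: $56525$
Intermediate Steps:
$d = 25$ ($d = 3 - -22 = 3 + 22 = 25$)
$K = -3$ ($K = 5 - 8 = -3$)
$y{\left(w \right)} = 25 + w^{2} - 3 w$ ($y{\left(w \right)} = \left(w^{2} - 3 w\right) + 25 = 25 + w^{2} - 3 w$)
$\left(y{\left(3 \right)} - 158\right) \left(-425\right) = \left(\left(25 + 3^{2} - 9\right) - 158\right) \left(-425\right) = \left(\left(25 + 9 - 9\right) - 158\right) \left(-425\right) = \left(25 - 158\right) \left(-425\right) = \left(-133\right) \left(-425\right) = 56525$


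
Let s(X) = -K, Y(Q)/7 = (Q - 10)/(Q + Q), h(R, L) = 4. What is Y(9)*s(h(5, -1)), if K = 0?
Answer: 0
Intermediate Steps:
Y(Q) = 7*(-10 + Q)/(2*Q) (Y(Q) = 7*((Q - 10)/(Q + Q)) = 7*((-10 + Q)/((2*Q))) = 7*((-10 + Q)*(1/(2*Q))) = 7*((-10 + Q)/(2*Q)) = 7*(-10 + Q)/(2*Q))
s(X) = 0 (s(X) = -1*0 = 0)
Y(9)*s(h(5, -1)) = (7/2 - 35/9)*0 = -7/18*0 = 0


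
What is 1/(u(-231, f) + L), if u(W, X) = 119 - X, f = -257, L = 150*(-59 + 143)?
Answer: 1/12976 ≈ 7.7065e-5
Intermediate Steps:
L = 12600 (L = 150*84 = 12600)
1/(u(-231, f) + L) = 1/((119 - 1*(-257)) + 12600) = 1/((119 + 257) + 12600) = 1/(376 + 12600) = 1/12976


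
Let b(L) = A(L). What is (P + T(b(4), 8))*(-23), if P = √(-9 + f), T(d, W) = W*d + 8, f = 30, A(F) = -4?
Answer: 552 - 23*√21 ≈ 446.60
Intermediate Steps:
b(L) = -4
T(d, W) = 8 + W*d
P = √21 (P = √(-9 + 30) = √21 ≈ 4.5826)
(P + T(b(4), 8))*(-23) = (√21 + (8 + 8*(-4)))*(-23) = (√21 + (8 - 32))*(-23) = (√21 - 24)*(-23) = (-24 + √21)*(-23) = 552 - 23*√21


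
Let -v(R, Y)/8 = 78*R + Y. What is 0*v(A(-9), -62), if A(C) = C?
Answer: 0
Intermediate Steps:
v(R, Y) = -624*R - 8*Y (v(R, Y) = -8*(78*R + Y) = -8*(Y + 78*R) = -624*R - 8*Y)
0*v(A(-9), -62) = 0*(-624*(-9) - 8*(-62)) = 0*(5616 + 496) = 0*6112 = 0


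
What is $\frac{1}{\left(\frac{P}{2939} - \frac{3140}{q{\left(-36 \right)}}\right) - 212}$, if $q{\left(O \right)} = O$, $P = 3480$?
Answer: $- \frac{26451}{3269177} \approx -0.008091$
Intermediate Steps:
$\frac{1}{\left(\frac{P}{2939} - \frac{3140}{q{\left(-36 \right)}}\right) - 212} = \frac{1}{\left(\frac{3480}{2939} - \frac{3140}{-36}\right) - 212} = \frac{1}{\left(3480 \cdot \frac{1}{2939} - - \frac{785}{9}\right) - 212} = \frac{1}{\left(\frac{3480}{2939} + \frac{785}{9}\right) - 212} = \frac{1}{\frac{2338435}{26451} - 212} = \frac{1}{- \frac{3269177}{26451}} = - \frac{26451}{3269177}$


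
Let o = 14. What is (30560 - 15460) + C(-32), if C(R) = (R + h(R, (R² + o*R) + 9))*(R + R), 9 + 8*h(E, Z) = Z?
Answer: 12540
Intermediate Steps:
h(E, Z) = -9/8 + Z/8
C(R) = 2*R*(R²/8 + 11*R/4) (C(R) = (R + (-9/8 + ((R² + 14*R) + 9)/8))*(R + R) = (R + (-9/8 + (9 + R² + 14*R)/8))*(2*R) = (R + (-9/8 + (9/8 + R²/8 + 7*R/4)))*(2*R) = (R + (R²/8 + 7*R/4))*(2*R) = (R²/8 + 11*R/4)*(2*R) = 2*R*(R²/8 + 11*R/4))
(30560 - 15460) + C(-32) = (30560 - 15460) + (¼)*(-32)²*(22 - 32) = 15100 + (¼)*1024*(-10) = 15100 - 2560 = 12540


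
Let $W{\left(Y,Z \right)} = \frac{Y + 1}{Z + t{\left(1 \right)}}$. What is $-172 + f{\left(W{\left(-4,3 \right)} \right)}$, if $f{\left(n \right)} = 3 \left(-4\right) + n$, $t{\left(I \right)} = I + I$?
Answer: $- \frac{923}{5} \approx -184.6$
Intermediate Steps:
$t{\left(I \right)} = 2 I$
$W{\left(Y,Z \right)} = \frac{1 + Y}{2 + Z}$ ($W{\left(Y,Z \right)} = \frac{Y + 1}{Z + 2 \cdot 1} = \frac{1 + Y}{Z + 2} = \frac{1 + Y}{2 + Z}$)
$f{\left(n \right)} = -12 + n$
$-172 + f{\left(W{\left(-4,3 \right)} \right)} = -172 - \left(12 - \frac{1 - 4}{2 + 3}\right) = -172 - \left(12 - \frac{1}{5} \left(-3\right)\right) = -172 + \left(-12 + \frac{1}{5} \left(-3\right)\right) = -172 - \frac{63}{5} = - \frac{923}{5}$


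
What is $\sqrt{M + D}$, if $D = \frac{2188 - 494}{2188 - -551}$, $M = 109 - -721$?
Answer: $\frac{2 \sqrt{12874794}}{249} \approx 28.82$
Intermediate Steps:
$M = 830$ ($M = 109 + 721 = 830$)
$D = \frac{154}{249}$ ($D = \frac{1694}{2188 + \left(-585 + 1136\right)} = \frac{1694}{2188 + 551} = \frac{1694}{2739} = 1694 \cdot \frac{1}{2739} = \frac{154}{249} \approx 0.61847$)
$\sqrt{M + D} = \sqrt{830 + \frac{154}{249}} = \sqrt{\frac{206824}{249}} = \frac{2 \sqrt{12874794}}{249}$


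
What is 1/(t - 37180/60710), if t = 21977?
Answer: 467/10262973 ≈ 4.5503e-5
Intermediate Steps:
1/(t - 37180/60710) = 1/(21977 - 37180/60710) = 1/(21977 - 37180*1/60710) = 1/(21977 - 286/467) = 1/(10262973/467) = 467/10262973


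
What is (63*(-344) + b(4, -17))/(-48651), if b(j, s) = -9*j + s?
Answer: 21725/48651 ≈ 0.44655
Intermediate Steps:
b(j, s) = s - 9*j
(63*(-344) + b(4, -17))/(-48651) = (63*(-344) + (-17 - 9*4))/(-48651) = (-21672 + (-17 - 36))*(-1/48651) = (-21672 - 53)*(-1/48651) = -21725*(-1/48651) = 21725/48651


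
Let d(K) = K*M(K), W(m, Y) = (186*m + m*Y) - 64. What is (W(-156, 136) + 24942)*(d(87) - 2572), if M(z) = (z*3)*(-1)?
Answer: 640923766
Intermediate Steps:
M(z) = -3*z (M(z) = (3*z)*(-1) = -3*z)
W(m, Y) = -64 + 186*m + Y*m (W(m, Y) = (186*m + Y*m) - 64 = -64 + 186*m + Y*m)
d(K) = -3*K² (d(K) = K*(-3*K) = -3*K²)
(W(-156, 136) + 24942)*(d(87) - 2572) = ((-64 + 186*(-156) + 136*(-156)) + 24942)*(-3*87² - 2572) = ((-64 - 29016 - 21216) + 24942)*(-3*7569 - 2572) = (-50296 + 24942)*(-22707 - 2572) = -25354*(-25279) = 640923766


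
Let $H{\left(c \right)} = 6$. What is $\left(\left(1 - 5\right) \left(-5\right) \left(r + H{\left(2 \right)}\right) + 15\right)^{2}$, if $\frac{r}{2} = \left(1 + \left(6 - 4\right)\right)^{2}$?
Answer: $245025$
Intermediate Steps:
$r = 18$ ($r = 2 \left(1 + \left(6 - 4\right)\right)^{2} = 2 \left(1 + 2\right)^{2} = 2 \cdot 3^{2} = 2 \cdot 9 = 18$)
$\left(\left(1 - 5\right) \left(-5\right) \left(r + H{\left(2 \right)}\right) + 15\right)^{2} = \left(\left(1 - 5\right) \left(-5\right) \left(18 + 6\right) + 15\right)^{2} = \left(\left(-4\right) \left(-5\right) 24 + 15\right)^{2} = \left(20 \cdot 24 + 15\right)^{2} = \left(480 + 15\right)^{2} = 495^{2} = 245025$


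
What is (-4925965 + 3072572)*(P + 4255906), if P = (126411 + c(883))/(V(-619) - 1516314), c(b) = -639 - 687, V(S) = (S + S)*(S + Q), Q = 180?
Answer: -7673568603168408851/972832 ≈ -7.8879e+12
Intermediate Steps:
V(S) = 2*S*(180 + S) (V(S) = (S + S)*(S + 180) = (2*S)*(180 + S) = 2*S*(180 + S))
c(b) = -1326
P = -125085/972832 (P = (126411 - 1326)/(2*(-619)*(180 - 619) - 1516314) = 125085/(2*(-619)*(-439) - 1516314) = 125085/(543482 - 1516314) = 125085/(-972832) = 125085*(-1/972832) = -125085/972832 ≈ -0.12858)
(-4925965 + 3072572)*(P + 4255906) = (-4925965 + 3072572)*(-125085/972832 + 4255906) = -1853393*4140281420707/972832 = -7673568603168408851/972832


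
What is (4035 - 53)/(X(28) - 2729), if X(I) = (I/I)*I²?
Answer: -3982/1945 ≈ -2.0473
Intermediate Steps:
X(I) = I² (X(I) = 1*I² = I²)
(4035 - 53)/(X(28) - 2729) = (4035 - 53)/(28² - 2729) = 3982/(784 - 2729) = 3982/(-1945) = 3982*(-1/1945) = -3982/1945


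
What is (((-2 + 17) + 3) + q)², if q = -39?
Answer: 441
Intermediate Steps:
(((-2 + 17) + 3) + q)² = (((-2 + 17) + 3) - 39)² = ((15 + 3) - 39)² = (18 - 39)² = (-21)² = 441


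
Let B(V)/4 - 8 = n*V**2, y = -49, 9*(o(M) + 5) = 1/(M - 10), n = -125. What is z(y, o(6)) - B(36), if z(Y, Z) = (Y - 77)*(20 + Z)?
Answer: 1292163/2 ≈ 6.4608e+5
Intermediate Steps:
o(M) = -5 + 1/(9*(-10 + M)) (o(M) = -5 + 1/(9*(M - 10)) = -5 + 1/(9*(-10 + M)))
z(Y, Z) = (-77 + Y)*(20 + Z)
B(V) = 32 - 500*V**2 (B(V) = 32 + 4*(-125*V**2) = 32 - 500*V**2)
z(y, o(6)) - B(36) = (-1540 - 77*(451 - 45*6)/(9*(-10 + 6)) + 20*(-49) - 49*(451 - 45*6)/(9*(-10 + 6))) - (32 - 500*36**2) = (-1540 - 77*(451 - 270)/(9*(-4)) - 980 - 49*(451 - 270)/(9*(-4))) - (32 - 500*1296) = (-1540 - 77*(-1)*181/(9*4) - 980 - 49*(-1)*181/(9*4)) - (32 - 648000) = (-1540 - 77*(-181/36) - 980 - 49*(-181/36)) - 1*(-647968) = (-1540 + 13937/36 - 980 + 8869/36) + 647968 = -3773/2 + 647968 = 1292163/2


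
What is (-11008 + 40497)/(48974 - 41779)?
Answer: 29489/7195 ≈ 4.0985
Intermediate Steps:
(-11008 + 40497)/(48974 - 41779) = 29489/7195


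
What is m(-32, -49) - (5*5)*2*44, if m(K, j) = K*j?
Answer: -632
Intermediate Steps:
m(-32, -49) - (5*5)*2*44 = -32*(-49) - (5*5)*2*44 = 1568 - 25*2*44 = 1568 - 50*44 = 1568 - 1*2200 = 1568 - 2200 = -632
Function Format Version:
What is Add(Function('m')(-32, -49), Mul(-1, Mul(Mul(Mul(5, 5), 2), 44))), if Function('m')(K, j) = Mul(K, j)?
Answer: -632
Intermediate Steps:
Add(Function('m')(-32, -49), Mul(-1, Mul(Mul(Mul(5, 5), 2), 44))) = Add(Mul(-32, -49), Mul(-1, Mul(Mul(Mul(5, 5), 2), 44))) = Add(1568, Mul(-1, Mul(Mul(25, 2), 44))) = Add(1568, Mul(-1, Mul(50, 44))) = Add(1568, Mul(-1, 2200)) = Add(1568, -2200) = -632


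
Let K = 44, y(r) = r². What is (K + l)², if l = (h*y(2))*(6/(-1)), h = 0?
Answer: 1936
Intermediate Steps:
l = 0 (l = (0*2²)*(6/(-1)) = (0*4)*(6*(-1)) = 0*(-6) = 0)
(K + l)² = (44 + 0)² = 44² = 1936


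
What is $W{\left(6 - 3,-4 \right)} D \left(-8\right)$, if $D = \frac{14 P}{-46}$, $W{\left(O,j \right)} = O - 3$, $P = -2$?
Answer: $0$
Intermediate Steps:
$W{\left(O,j \right)} = -3 + O$ ($W{\left(O,j \right)} = O - 3 = -3 + O$)
$D = \frac{14}{23}$ ($D = \frac{14 \left(-2\right)}{-46} = \left(-28\right) \left(- \frac{1}{46}\right) = \frac{14}{23} \approx 0.6087$)
$W{\left(6 - 3,-4 \right)} D \left(-8\right) = \left(-3 + \left(6 - 3\right)\right) \frac{14}{23} \left(-8\right) = \left(-3 + 3\right) \frac{14}{23} \left(-8\right) = 0 \cdot \frac{14}{23} \left(-8\right) = 0 \left(-8\right) = 0$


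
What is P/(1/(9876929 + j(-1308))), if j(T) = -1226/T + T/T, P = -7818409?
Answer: -50503113269142697/654 ≈ -7.7222e+13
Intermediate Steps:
j(T) = 1 - 1226/T (j(T) = -1226/T + 1 = 1 - 1226/T)
P/(1/(9876929 + j(-1308))) = -7818409/(1/(9876929 + (-1226 - 1308)/(-1308))) = -7818409/(1/(9876929 - 1/1308*(-2534))) = -7818409/(1/(9876929 + 1267/654)) = -7818409/(1/(6459512833/654)) = -7818409/654/6459512833 = -7818409*6459512833/654 = -50503113269142697/654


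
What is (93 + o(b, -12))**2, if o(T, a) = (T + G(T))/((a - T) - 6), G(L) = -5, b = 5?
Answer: 8649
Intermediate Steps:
o(T, a) = (-5 + T)/(-6 + a - T) (o(T, a) = (T - 5)/((a - T) - 6) = (-5 + T)/(-6 + a - T))
(93 + o(b, -12))**2 = (93 + (5 - 1*5)/(6 + 5 - 1*(-12)))**2 = (93 + (5 - 5)/(6 + 5 + 12))**2 = (93 + 0/23)**2 = (93 + (1/23)*0)**2 = (93 + 0)**2 = 93**2 = 8649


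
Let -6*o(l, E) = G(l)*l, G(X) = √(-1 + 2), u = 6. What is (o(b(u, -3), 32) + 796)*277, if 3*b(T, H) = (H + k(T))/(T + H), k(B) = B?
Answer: 3968579/18 ≈ 2.2048e+5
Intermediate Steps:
G(X) = 1 (G(X) = √1 = 1)
b(T, H) = ⅓ (b(T, H) = ((H + T)/(T + H))/3 = ((H + T)/(H + T))/3 = (⅓)*1 = ⅓)
o(l, E) = -l/6
(o(b(u, -3), 32) + 796)*277 = (-⅙*⅓ + 796)*277 = (-1/18 + 796)*277 = (14327/18)*277 = 3968579/18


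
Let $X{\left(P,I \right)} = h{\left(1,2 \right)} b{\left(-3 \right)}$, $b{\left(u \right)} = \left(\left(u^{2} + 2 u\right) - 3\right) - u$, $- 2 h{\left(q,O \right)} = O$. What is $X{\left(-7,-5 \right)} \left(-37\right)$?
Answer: $111$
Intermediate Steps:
$h{\left(q,O \right)} = - \frac{O}{2}$
$b{\left(u \right)} = -3 + u + u^{2}$ ($b{\left(u \right)} = \left(-3 + u^{2} + 2 u\right) - u = -3 + u + u^{2}$)
$X{\left(P,I \right)} = -3$ ($X{\left(P,I \right)} = \left(- \frac{1}{2}\right) 2 \left(-3 - 3 + \left(-3\right)^{2}\right) = - (-3 - 3 + 9) = \left(-1\right) 3 = -3$)
$X{\left(-7,-5 \right)} \left(-37\right) = \left(-3\right) \left(-37\right) = 111$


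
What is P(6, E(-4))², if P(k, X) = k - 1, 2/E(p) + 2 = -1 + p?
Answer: 25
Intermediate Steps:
E(p) = 2/(-3 + p) (E(p) = 2/(-2 + (-1 + p)) = 2/(-3 + p))
P(k, X) = -1 + k
P(6, E(-4))² = (-1 + 6)² = 5² = 25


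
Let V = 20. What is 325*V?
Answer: 6500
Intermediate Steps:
325*V = 325*20 = 6500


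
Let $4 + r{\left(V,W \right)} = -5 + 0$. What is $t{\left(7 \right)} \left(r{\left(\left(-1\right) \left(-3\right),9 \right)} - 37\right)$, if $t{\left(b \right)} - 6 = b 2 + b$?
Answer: $-1242$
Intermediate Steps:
$t{\left(b \right)} = 6 + 3 b$ ($t{\left(b \right)} = 6 + \left(b 2 + b\right) = 6 + \left(2 b + b\right) = 6 + 3 b$)
$r{\left(V,W \right)} = -9$ ($r{\left(V,W \right)} = -4 + \left(-5 + 0\right) = -4 - 5 = -9$)
$t{\left(7 \right)} \left(r{\left(\left(-1\right) \left(-3\right),9 \right)} - 37\right) = \left(6 + 3 \cdot 7\right) \left(-9 - 37\right) = \left(6 + 21\right) \left(-46\right) = 27 \left(-46\right) = -1242$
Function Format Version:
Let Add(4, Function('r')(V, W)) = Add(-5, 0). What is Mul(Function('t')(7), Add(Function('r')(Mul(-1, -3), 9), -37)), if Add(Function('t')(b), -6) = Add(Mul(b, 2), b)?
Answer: -1242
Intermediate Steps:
Function('t')(b) = Add(6, Mul(3, b)) (Function('t')(b) = Add(6, Add(Mul(b, 2), b)) = Add(6, Add(Mul(2, b), b)) = Add(6, Mul(3, b)))
Function('r')(V, W) = -9 (Function('r')(V, W) = Add(-4, Add(-5, 0)) = Add(-4, -5) = -9)
Mul(Function('t')(7), Add(Function('r')(Mul(-1, -3), 9), -37)) = Mul(Add(6, Mul(3, 7)), Add(-9, -37)) = Mul(Add(6, 21), -46) = Mul(27, -46) = -1242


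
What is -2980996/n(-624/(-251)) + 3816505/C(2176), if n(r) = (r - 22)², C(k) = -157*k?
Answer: -16063001576294873/2048972424832 ≈ -7839.5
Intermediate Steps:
n(r) = (-22 + r)²
-2980996/n(-624/(-251)) + 3816505/C(2176) = -2980996/(-22 - 624/(-251))² + 3816505/((-157*2176)) = -2980996/(-22 - 624*(-1/251))² + 3816505/(-341632) = -2980996/(-22 + 624/251)² + 3816505*(-1/341632) = -2980996/((-4898/251)²) - 3816505/341632 = -2980996/23990404/63001 - 3816505/341632 = -2980996*63001/23990404 - 3816505/341632 = -46951432249/5997601 - 3816505/341632 = -16063001576294873/2048972424832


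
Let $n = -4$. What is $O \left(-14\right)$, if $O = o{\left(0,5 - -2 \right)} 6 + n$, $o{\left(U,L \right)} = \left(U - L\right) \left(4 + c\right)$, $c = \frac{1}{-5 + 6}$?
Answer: $2996$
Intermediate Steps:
$c = 1$ ($c = 1^{-1} = 1$)
$o{\left(U,L \right)} = - 5 L + 5 U$ ($o{\left(U,L \right)} = \left(U - L\right) \left(4 + 1\right) = \left(U - L\right) 5 = - 5 L + 5 U$)
$O = -214$ ($O = \left(- 5 \left(5 - -2\right) + 5 \cdot 0\right) 6 - 4 = \left(- 5 \left(5 + 2\right) + 0\right) 6 - 4 = \left(\left(-5\right) 7 + 0\right) 6 - 4 = \left(-35 + 0\right) 6 - 4 = \left(-35\right) 6 - 4 = -210 - 4 = -214$)
$O \left(-14\right) = \left(-214\right) \left(-14\right) = 2996$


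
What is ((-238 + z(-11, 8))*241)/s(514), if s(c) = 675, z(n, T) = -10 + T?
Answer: -3856/45 ≈ -85.689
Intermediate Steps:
((-238 + z(-11, 8))*241)/s(514) = ((-238 + (-10 + 8))*241)/675 = ((-238 - 2)*241)*(1/675) = -240*241*(1/675) = -57840*1/675 = -3856/45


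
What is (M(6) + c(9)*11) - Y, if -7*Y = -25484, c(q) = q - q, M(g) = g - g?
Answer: -25484/7 ≈ -3640.6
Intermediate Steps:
M(g) = 0
c(q) = 0
Y = 25484/7 (Y = -⅐*(-25484) = 25484/7 ≈ 3640.6)
(M(6) + c(9)*11) - Y = (0 + 0*11) - 1*25484/7 = (0 + 0) - 25484/7 = 0 - 25484/7 = -25484/7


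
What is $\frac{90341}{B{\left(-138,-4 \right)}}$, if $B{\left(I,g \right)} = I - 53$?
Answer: $- \frac{90341}{191} \approx -472.99$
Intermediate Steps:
$B{\left(I,g \right)} = -53 + I$
$\frac{90341}{B{\left(-138,-4 \right)}} = \frac{90341}{-53 - 138} = \frac{90341}{-191} = 90341 \left(- \frac{1}{191}\right) = - \frac{90341}{191}$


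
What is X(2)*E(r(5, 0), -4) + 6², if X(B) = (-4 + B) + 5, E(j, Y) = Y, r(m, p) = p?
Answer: 24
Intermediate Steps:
X(B) = 1 + B
X(2)*E(r(5, 0), -4) + 6² = (1 + 2)*(-4) + 6² = 3*(-4) + 36 = -12 + 36 = 24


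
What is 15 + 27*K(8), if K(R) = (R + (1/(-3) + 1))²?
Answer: 2043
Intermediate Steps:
K(R) = (⅔ + R)² (K(R) = (R + (-⅓ + 1))² = (R + ⅔)² = (⅔ + R)²)
15 + 27*K(8) = 15 + 27*((2 + 3*8)²/9) = 15 + 27*((2 + 24)²/9) = 15 + 27*((⅑)*26²) = 15 + 27*((⅑)*676) = 15 + 27*(676/9) = 15 + 2028 = 2043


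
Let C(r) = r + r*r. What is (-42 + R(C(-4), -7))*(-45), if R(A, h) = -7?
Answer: 2205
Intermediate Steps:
C(r) = r + r²
(-42 + R(C(-4), -7))*(-45) = (-42 - 7)*(-45) = -49*(-45) = 2205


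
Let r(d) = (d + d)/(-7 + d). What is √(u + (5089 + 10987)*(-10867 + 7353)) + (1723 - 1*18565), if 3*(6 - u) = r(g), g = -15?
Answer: -16842 + 3*I*√759490897/11 ≈ -16842.0 + 7516.1*I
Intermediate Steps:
r(d) = 2*d/(-7 + d) (r(d) = (2*d)/(-7 + d) = 2*d/(-7 + d))
u = 61/11 (u = 6 - 2*(-15)/(3*(-7 - 15)) = 6 - 2*(-15)/(3*(-22)) = 6 - 2*(-15)*(-1)/(3*22) = 6 - ⅓*15/11 = 6 - 5/11 = 61/11 ≈ 5.5455)
√(u + (5089 + 10987)*(-10867 + 7353)) + (1723 - 1*18565) = √(61/11 + (5089 + 10987)*(-10867 + 7353)) + (1723 - 1*18565) = √(61/11 + 16076*(-3514)) + (1723 - 18565) = √(61/11 - 56491064) - 16842 = √(-621401643/11) - 16842 = 3*I*√759490897/11 - 16842 = -16842 + 3*I*√759490897/11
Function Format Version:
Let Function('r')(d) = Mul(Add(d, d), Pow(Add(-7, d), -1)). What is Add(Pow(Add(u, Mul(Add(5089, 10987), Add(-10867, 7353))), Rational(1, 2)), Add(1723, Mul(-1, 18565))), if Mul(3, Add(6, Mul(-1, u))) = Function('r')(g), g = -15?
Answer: Add(-16842, Mul(Rational(3, 11), I, Pow(759490897, Rational(1, 2)))) ≈ Add(-16842., Mul(7516.1, I))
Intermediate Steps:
Function('r')(d) = Mul(2, d, Pow(Add(-7, d), -1)) (Function('r')(d) = Mul(Mul(2, d), Pow(Add(-7, d), -1)) = Mul(2, d, Pow(Add(-7, d), -1)))
u = Rational(61, 11) (u = Add(6, Mul(Rational(-1, 3), Mul(2, -15, Pow(Add(-7, -15), -1)))) = Add(6, Mul(Rational(-1, 3), Mul(2, -15, Pow(-22, -1)))) = Add(6, Mul(Rational(-1, 3), Mul(2, -15, Rational(-1, 22)))) = Add(6, Mul(Rational(-1, 3), Rational(15, 11))) = Add(6, Rational(-5, 11)) = Rational(61, 11) ≈ 5.5455)
Add(Pow(Add(u, Mul(Add(5089, 10987), Add(-10867, 7353))), Rational(1, 2)), Add(1723, Mul(-1, 18565))) = Add(Pow(Add(Rational(61, 11), Mul(Add(5089, 10987), Add(-10867, 7353))), Rational(1, 2)), Add(1723, Mul(-1, 18565))) = Add(Pow(Add(Rational(61, 11), Mul(16076, -3514)), Rational(1, 2)), Add(1723, -18565)) = Add(Pow(Add(Rational(61, 11), -56491064), Rational(1, 2)), -16842) = Add(Pow(Rational(-621401643, 11), Rational(1, 2)), -16842) = Add(Mul(Rational(3, 11), I, Pow(759490897, Rational(1, 2))), -16842) = Add(-16842, Mul(Rational(3, 11), I, Pow(759490897, Rational(1, 2))))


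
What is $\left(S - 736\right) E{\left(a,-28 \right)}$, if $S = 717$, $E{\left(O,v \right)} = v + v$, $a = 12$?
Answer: $1064$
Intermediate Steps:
$E{\left(O,v \right)} = 2 v$
$\left(S - 736\right) E{\left(a,-28 \right)} = \left(717 - 736\right) 2 \left(-28\right) = \left(-19\right) \left(-56\right) = 1064$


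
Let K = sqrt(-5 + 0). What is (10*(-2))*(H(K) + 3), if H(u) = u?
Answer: -60 - 20*I*sqrt(5) ≈ -60.0 - 44.721*I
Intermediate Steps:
K = I*sqrt(5) (K = sqrt(-5) = I*sqrt(5) ≈ 2.2361*I)
(10*(-2))*(H(K) + 3) = (10*(-2))*(I*sqrt(5) + 3) = -20*(3 + I*sqrt(5)) = -60 - 20*I*sqrt(5)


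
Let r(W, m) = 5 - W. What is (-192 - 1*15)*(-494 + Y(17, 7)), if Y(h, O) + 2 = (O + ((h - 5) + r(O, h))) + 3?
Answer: 98532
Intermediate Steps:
Y(h, O) = 1 + h (Y(h, O) = -2 + ((O + ((h - 5) + (5 - O))) + 3) = -2 + ((O + ((-5 + h) + (5 - O))) + 3) = -2 + ((O + (h - O)) + 3) = -2 + (h + 3) = -2 + (3 + h) = 1 + h)
(-192 - 1*15)*(-494 + Y(17, 7)) = (-192 - 1*15)*(-494 + (1 + 17)) = (-192 - 15)*(-494 + 18) = -207*(-476) = 98532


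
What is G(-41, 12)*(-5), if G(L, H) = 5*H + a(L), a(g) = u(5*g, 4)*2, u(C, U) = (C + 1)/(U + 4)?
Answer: -45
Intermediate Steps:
u(C, U) = (1 + C)/(4 + U)
a(g) = ¼ + 5*g/4 (a(g) = ((1 + 5*g)/(4 + 4))*2 = ((1 + 5*g)/8)*2 = (⅛ + 5*g/8)*2 = ¼ + 5*g/4)
G(L, H) = ¼ + 5*H + 5*L/4 (G(L, H) = 5*H + (¼ + 5*L/4) = ¼ + 5*H + 5*L/4)
G(-41, 12)*(-5) = (¼ + 5*12 + (5/4)*(-41))*(-5) = (¼ + 60 - 205/4)*(-5) = 9*(-5) = -45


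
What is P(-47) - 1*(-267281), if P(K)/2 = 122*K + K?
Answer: 255719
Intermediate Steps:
P(K) = 246*K (P(K) = 2*(122*K + K) = 2*(123*K) = 246*K)
P(-47) - 1*(-267281) = 246*(-47) - 1*(-267281) = -11562 + 267281 = 255719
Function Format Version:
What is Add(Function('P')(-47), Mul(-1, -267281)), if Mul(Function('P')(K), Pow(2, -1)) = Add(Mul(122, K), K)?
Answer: 255719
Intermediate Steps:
Function('P')(K) = Mul(246, K) (Function('P')(K) = Mul(2, Add(Mul(122, K), K)) = Mul(2, Mul(123, K)) = Mul(246, K))
Add(Function('P')(-47), Mul(-1, -267281)) = Add(Mul(246, -47), Mul(-1, -267281)) = Add(-11562, 267281) = 255719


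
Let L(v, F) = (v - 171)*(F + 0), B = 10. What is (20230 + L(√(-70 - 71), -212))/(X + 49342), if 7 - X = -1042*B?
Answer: 56482/59769 - 212*I*√141/59769 ≈ 0.945 - 0.042118*I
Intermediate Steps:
L(v, F) = F*(-171 + v) (L(v, F) = (-171 + v)*F = F*(-171 + v))
X = 10427 (X = 7 - (-1042)*10 = 7 - 1*(-10420) = 7 + 10420 = 10427)
(20230 + L(√(-70 - 71), -212))/(X + 49342) = (20230 - 212*(-171 + √(-70 - 71)))/(10427 + 49342) = (20230 - 212*(-171 + √(-141)))/59769 = (20230 - 212*(-171 + I*√141))*(1/59769) = (20230 + (36252 - 212*I*√141))*(1/59769) = (56482 - 212*I*√141)*(1/59769) = 56482/59769 - 212*I*√141/59769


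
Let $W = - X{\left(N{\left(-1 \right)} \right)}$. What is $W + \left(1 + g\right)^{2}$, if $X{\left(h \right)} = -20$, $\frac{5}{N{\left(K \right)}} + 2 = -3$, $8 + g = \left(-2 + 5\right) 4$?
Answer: $45$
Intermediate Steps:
$g = 4$ ($g = -8 + \left(-2 + 5\right) 4 = -8 + 3 \cdot 4 = -8 + 12 = 4$)
$N{\left(K \right)} = -1$ ($N{\left(K \right)} = \frac{5}{-2 - 3} = \frac{5}{-5} = 5 \left(- \frac{1}{5}\right) = -1$)
$W = 20$ ($W = \left(-1\right) \left(-20\right) = 20$)
$W + \left(1 + g\right)^{2} = 20 + \left(1 + 4\right)^{2} = 20 + 5^{2} = 20 + 25 = 45$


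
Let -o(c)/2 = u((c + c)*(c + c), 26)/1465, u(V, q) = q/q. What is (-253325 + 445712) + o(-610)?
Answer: 281846953/1465 ≈ 1.9239e+5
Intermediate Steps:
u(V, q) = 1
o(c) = -2/1465
(-253325 + 445712) + o(-610) = (-253325 + 445712) - 2/1465 = 192387 - 2/1465 = 281846953/1465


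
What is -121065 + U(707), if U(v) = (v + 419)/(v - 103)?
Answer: -36561067/302 ≈ -1.2106e+5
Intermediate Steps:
U(v) = (419 + v)/(-103 + v)
-121065 + U(707) = -121065 + (419 + 707)/(-103 + 707) = -121065 + 1126/604 = -121065 + (1/604)*1126 = -121065 + 563/302 = -36561067/302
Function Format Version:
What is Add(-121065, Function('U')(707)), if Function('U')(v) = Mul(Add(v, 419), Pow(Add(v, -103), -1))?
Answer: Rational(-36561067, 302) ≈ -1.2106e+5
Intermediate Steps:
Function('U')(v) = Mul(Pow(Add(-103, v), -1), Add(419, v)) (Function('U')(v) = Mul(Add(419, v), Pow(Add(-103, v), -1)) = Mul(Pow(Add(-103, v), -1), Add(419, v)))
Add(-121065, Function('U')(707)) = Add(-121065, Mul(Pow(Add(-103, 707), -1), Add(419, 707))) = Add(-121065, Mul(Pow(604, -1), 1126)) = Add(-121065, Mul(Rational(1, 604), 1126)) = Add(-121065, Rational(563, 302)) = Rational(-36561067, 302)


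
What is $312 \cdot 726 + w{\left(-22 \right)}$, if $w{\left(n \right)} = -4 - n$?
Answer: $226530$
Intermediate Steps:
$312 \cdot 726 + w{\left(-22 \right)} = 312 \cdot 726 - -18 = 226512 + \left(-4 + 22\right) = 226512 + 18 = 226530$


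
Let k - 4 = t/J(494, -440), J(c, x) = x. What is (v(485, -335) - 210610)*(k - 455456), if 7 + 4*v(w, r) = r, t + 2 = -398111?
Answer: 84278523206897/880 ≈ 9.5771e+10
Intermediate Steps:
t = -398113 (t = -2 - 398111 = -398113)
v(w, r) = -7/4 + r/4
k = 399873/440 (k = 4 - 398113/(-440) = 4 - 398113*(-1/440) = 4 + 398113/440 = 399873/440 ≈ 908.80)
(v(485, -335) - 210610)*(k - 455456) = ((-7/4 + (¼)*(-335)) - 210610)*(399873/440 - 455456) = ((-7/4 - 335/4) - 210610)*(-200000767/440) = (-171/2 - 210610)*(-200000767/440) = -421391/2*(-200000767/440) = 84278523206897/880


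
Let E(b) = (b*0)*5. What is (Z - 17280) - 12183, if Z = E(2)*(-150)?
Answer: -29463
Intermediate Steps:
E(b) = 0 (E(b) = 0*5 = 0)
Z = 0 (Z = 0*(-150) = 0)
(Z - 17280) - 12183 = (0 - 17280) - 12183 = -17280 - 12183 = -29463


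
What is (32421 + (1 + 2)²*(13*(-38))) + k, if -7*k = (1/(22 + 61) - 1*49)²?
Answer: 1332506069/48223 ≈ 27632.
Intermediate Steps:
k = -16532356/48223 (k = -(1/(22 + 61) - 1*49)²/7 = -(1/83 - 49)²/7 = -(-4066/83)²/7 = -⅐*16532356/6889 = -16532356/48223 ≈ -342.83)
(32421 + (1 + 2)²*(13*(-38))) + k = (32421 + (1 + 2)²*(13*(-38))) - 16532356/48223 = (32421 + 3²*(-494)) - 16532356/48223 = (32421 + 9*(-494)) - 16532356/48223 = (32421 - 4446) - 16532356/48223 = 27975 - 16532356/48223 = 1332506069/48223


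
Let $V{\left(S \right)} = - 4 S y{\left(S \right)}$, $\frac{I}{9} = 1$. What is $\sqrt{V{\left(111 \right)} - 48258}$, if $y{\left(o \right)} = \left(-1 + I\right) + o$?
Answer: $i \sqrt{101094} \approx 317.95 i$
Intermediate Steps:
$I = 9$ ($I = 9 \cdot 1 = 9$)
$y{\left(o \right)} = 8 + o$ ($y{\left(o \right)} = \left(-1 + 9\right) + o = 8 + o$)
$V{\left(S \right)} = - 4 S \left(8 + S\right)$
$\sqrt{V{\left(111 \right)} - 48258} = \sqrt{\left(-4\right) 111 \left(8 + 111\right) - 48258} = \sqrt{\left(-4\right) 111 \cdot 119 - 48258} = \sqrt{-52836 - 48258} = \sqrt{-101094} = i \sqrt{101094}$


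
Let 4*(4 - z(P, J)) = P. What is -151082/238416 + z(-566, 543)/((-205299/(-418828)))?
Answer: 268480160179/906417896 ≈ 296.20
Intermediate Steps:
z(P, J) = 4 - P/4
-151082/238416 + z(-566, 543)/((-205299/(-418828))) = -151082/238416 + (4 - ¼*(-566))/((-205299/(-418828))) = -151082*1/238416 + (4 + 283/2)/((-205299*(-1/418828))) = -75541/119208 + 291/(2*(205299/418828)) = -75541/119208 + (291/2)*(418828/205299) = -75541/119208 + 20313158/68433 = 268480160179/906417896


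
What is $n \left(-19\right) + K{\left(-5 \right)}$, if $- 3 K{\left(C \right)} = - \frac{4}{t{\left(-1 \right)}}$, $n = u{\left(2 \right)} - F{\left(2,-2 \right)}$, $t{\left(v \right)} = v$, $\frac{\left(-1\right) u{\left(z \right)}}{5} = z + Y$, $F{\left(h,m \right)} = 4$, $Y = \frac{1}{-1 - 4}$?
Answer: $\frac{737}{3} \approx 245.67$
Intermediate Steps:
$Y = - \frac{1}{5}$ ($Y = \frac{1}{-5} = - \frac{1}{5} \approx -0.2$)
$u{\left(z \right)} = 1 - 5 z$ ($u{\left(z \right)} = - 5 \left(z - \frac{1}{5}\right) = - 5 \left(- \frac{1}{5} + z\right) = 1 - 5 z$)
$n = -13$ ($n = \left(1 - 10\right) - 4 = -9 - 4 = -13$)
$K{\left(C \right)} = - \frac{4}{3}$ ($K{\left(C \right)} = - \frac{\left(-4\right) \frac{1}{-1}}{3} = - \frac{\left(-4\right) \left(-1\right)}{3} = \left(- \frac{1}{3}\right) 4 = - \frac{4}{3}$)
$n \left(-19\right) + K{\left(-5 \right)} = \left(-13\right) \left(-19\right) - \frac{4}{3} = 247 - \frac{4}{3} = \frac{737}{3}$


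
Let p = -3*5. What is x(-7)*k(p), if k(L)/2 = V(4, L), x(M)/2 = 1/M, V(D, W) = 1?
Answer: -4/7 ≈ -0.57143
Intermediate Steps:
p = -15
x(M) = 2/M
k(L) = 2 (k(L) = 2*1 = 2)
x(-7)*k(p) = (2/(-7))*2 = (2*(-⅐))*2 = -2/7*2 = -4/7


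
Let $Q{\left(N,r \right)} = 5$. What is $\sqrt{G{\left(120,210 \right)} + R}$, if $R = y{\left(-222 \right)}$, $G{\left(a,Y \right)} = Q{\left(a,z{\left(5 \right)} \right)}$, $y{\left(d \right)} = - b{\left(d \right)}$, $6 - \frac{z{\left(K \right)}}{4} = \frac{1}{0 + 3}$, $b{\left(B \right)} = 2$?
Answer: $\sqrt{3} \approx 1.732$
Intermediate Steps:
$z{\left(K \right)} = \frac{68}{3}$ ($z{\left(K \right)} = 24 - \frac{4}{0 + 3} = 24 - \frac{4}{3} = \frac{68}{3}$)
$y{\left(d \right)} = -2$ ($y{\left(d \right)} = \left(-1\right) 2 = -2$)
$G{\left(a,Y \right)} = 5$
$R = -2$
$\sqrt{G{\left(120,210 \right)} + R} = \sqrt{5 - 2} = \sqrt{3}$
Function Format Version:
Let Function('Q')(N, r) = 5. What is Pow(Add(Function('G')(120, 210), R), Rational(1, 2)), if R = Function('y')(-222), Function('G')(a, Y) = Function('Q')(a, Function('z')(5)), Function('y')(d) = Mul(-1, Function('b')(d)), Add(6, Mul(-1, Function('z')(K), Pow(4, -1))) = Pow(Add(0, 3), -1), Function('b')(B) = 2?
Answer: Pow(3, Rational(1, 2)) ≈ 1.7320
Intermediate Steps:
Function('z')(K) = Rational(68, 3) (Function('z')(K) = Add(24, Mul(-4, Pow(Add(0, 3), -1))) = Add(24, Mul(-4, Pow(3, -1))) = Add(24, Mul(-4, Rational(1, 3))) = Add(24, Rational(-4, 3)) = Rational(68, 3))
Function('y')(d) = -2 (Function('y')(d) = Mul(-1, 2) = -2)
Function('G')(a, Y) = 5
R = -2
Pow(Add(Function('G')(120, 210), R), Rational(1, 2)) = Pow(Add(5, -2), Rational(1, 2)) = Pow(3, Rational(1, 2))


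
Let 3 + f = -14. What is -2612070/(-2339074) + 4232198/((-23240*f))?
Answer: 2732850230063/231030338980 ≈ 11.829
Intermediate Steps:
f = -17 (f = -3 - 14 = -17)
-2612070/(-2339074) + 4232198/((-23240*f)) = -2612070/(-2339074) + 4232198/((-23240*(-17))) = -2612070*(-1/2339074) + 4232198/395080 = 1306035/1169537 + 4232198*(1/395080) = 1306035/1169537 + 2116099/197540 = 2732850230063/231030338980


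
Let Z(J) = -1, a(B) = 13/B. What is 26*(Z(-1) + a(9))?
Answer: 104/9 ≈ 11.556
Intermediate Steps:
26*(Z(-1) + a(9)) = 26*(-1 + 13/9) = 26*(4/9) = 104/9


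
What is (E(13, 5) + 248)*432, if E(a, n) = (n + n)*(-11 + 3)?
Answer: 72576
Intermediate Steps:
E(a, n) = -16*n (E(a, n) = (2*n)*(-8) = -16*n)
(E(13, 5) + 248)*432 = (-16*5 + 248)*432 = (-80 + 248)*432 = 168*432 = 72576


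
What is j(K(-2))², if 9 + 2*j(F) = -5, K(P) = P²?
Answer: 49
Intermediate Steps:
j(F) = -7 (j(F) = -9/2 + (½)*(-5) = -9/2 - 5/2 = -7)
j(K(-2))² = (-7)² = 49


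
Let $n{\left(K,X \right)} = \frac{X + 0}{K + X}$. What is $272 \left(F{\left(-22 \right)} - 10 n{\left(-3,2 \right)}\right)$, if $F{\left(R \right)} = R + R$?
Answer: $-6528$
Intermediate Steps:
$F{\left(R \right)} = 2 R$
$n{\left(K,X \right)} = \frac{X}{K + X}$
$272 \left(F{\left(-22 \right)} - 10 n{\left(-3,2 \right)}\right) = 272 \left(2 \left(-22\right) - 10 \frac{2}{-3 + 2}\right) = 272 \left(-44 - 10 \frac{2}{-1}\right) = 272 \left(-44 - 10 \cdot 2 \left(-1\right)\right) = 272 \left(-44 - -20\right) = 272 \left(-44 + 20\right) = 272 \left(-24\right) = -6528$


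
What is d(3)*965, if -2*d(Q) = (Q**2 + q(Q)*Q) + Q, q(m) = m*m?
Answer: -37635/2 ≈ -18818.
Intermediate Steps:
q(m) = m**2
d(Q) = -Q/2 - Q**2/2 - Q**3/2 (d(Q) = -((Q**2 + Q**2*Q) + Q)/2 = -((Q**2 + Q**3) + Q)/2 = -(Q + Q**2 + Q**3)/2 = -Q/2 - Q**2/2 - Q**3/2)
d(3)*965 = -1/2*3*(1 + 3 + 3**2)*965 = -1/2*3*(1 + 3 + 9)*965 = -1/2*3*13*965 = -39/2*965 = -37635/2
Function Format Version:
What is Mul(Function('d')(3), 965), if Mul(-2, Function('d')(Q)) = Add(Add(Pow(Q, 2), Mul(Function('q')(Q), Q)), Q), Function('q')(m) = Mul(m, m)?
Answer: Rational(-37635, 2) ≈ -18818.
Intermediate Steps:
Function('q')(m) = Pow(m, 2)
Function('d')(Q) = Add(Mul(Rational(-1, 2), Q), Mul(Rational(-1, 2), Pow(Q, 2)), Mul(Rational(-1, 2), Pow(Q, 3))) (Function('d')(Q) = Mul(Rational(-1, 2), Add(Add(Pow(Q, 2), Mul(Pow(Q, 2), Q)), Q)) = Mul(Rational(-1, 2), Add(Add(Pow(Q, 2), Pow(Q, 3)), Q)) = Mul(Rational(-1, 2), Add(Q, Pow(Q, 2), Pow(Q, 3))) = Add(Mul(Rational(-1, 2), Q), Mul(Rational(-1, 2), Pow(Q, 2)), Mul(Rational(-1, 2), Pow(Q, 3))))
Mul(Function('d')(3), 965) = Mul(Mul(Rational(-1, 2), 3, Add(1, 3, Pow(3, 2))), 965) = Mul(Mul(Rational(-1, 2), 3, Add(1, 3, 9)), 965) = Mul(Mul(Rational(-1, 2), 3, 13), 965) = Mul(Rational(-39, 2), 965) = Rational(-37635, 2)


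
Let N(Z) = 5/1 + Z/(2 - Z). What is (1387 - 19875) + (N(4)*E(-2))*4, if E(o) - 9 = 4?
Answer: -18332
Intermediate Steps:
E(o) = 13 (E(o) = 9 + 4 = 13)
N(Z) = 5 + Z/(2 - Z) (N(Z) = 5*1 + Z/(2 - Z) = 5 + Z/(2 - Z))
(1387 - 19875) + (N(4)*E(-2))*4 = (1387 - 19875) + ((2*(-5 + 2*4)/(-2 + 4))*13)*4 = -18488 + ((2*(-5 + 8)/2)*13)*4 = -18488 + ((2*(½)*3)*13)*4 = -18488 + (3*13)*4 = -18488 + 39*4 = -18488 + 156 = -18332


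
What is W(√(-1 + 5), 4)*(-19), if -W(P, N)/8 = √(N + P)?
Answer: 152*√6 ≈ 372.32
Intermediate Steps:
W(P, N) = -8*√(N + P)
W(√(-1 + 5), 4)*(-19) = -8*√(4 + √(-1 + 5))*(-19) = -8*√(4 + √4)*(-19) = -8*√(4 + 2)*(-19) = -8*√6*(-19) = 152*√6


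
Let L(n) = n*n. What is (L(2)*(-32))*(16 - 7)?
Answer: -1152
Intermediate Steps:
L(n) = n**2
(L(2)*(-32))*(16 - 7) = (2**2*(-32))*(16 - 7) = (4*(-32))*9 = -128*9 = -1152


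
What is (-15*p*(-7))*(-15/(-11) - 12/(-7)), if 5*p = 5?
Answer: 3555/11 ≈ 323.18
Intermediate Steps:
p = 1 (p = (⅕)*5 = 1)
(-15*p*(-7))*(-15/(-11) - 12/(-7)) = (-15*(-7))*(-15/(-11) - 12/(-7)) = (-15*(-7))*(-15*(-1/11) - 12*(-⅐)) = 105*(15/11 + 12/7) = 105*(237/77) = 3555/11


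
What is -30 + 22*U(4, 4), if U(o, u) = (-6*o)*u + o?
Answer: -2054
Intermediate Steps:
U(o, u) = o - 6*o*u (U(o, u) = -6*o*u + o = o - 6*o*u)
-30 + 22*U(4, 4) = -30 + 22*(4*(1 - 6*4)) = -30 + 22*(4*(1 - 24)) = -30 + 22*(4*(-23)) = -30 + 22*(-92) = -30 - 2024 = -2054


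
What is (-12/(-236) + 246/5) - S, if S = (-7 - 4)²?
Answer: -21166/295 ≈ -71.749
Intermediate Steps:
S = 121 (S = (-11)² = 121)
(-12/(-236) + 246/5) - S = (-12/(-236) + 246/5) - 1*121 = (-12*(-1/236) + 246*(⅕)) - 121 = (3/59 + 246/5) - 121 = 14529/295 - 121 = -21166/295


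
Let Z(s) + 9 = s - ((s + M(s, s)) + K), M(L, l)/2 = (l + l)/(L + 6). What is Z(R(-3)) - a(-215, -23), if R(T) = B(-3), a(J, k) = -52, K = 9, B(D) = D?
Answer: 38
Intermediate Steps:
R(T) = -3
M(L, l) = 4*l/(6 + L) (M(L, l) = 2*((l + l)/(L + 6)) = 2*((2*l)/(6 + L)) = 2*(2*l/(6 + L)) = 4*l/(6 + L))
Z(s) = -18 - 4*s/(6 + s) (Z(s) = -9 + (s - ((s + 4*s/(6 + s)) + 9)) = -9 + (s - (9 + s + 4*s/(6 + s))) = -9 + (s + (-9 - s - 4*s/(6 + s))) = -9 + (-9 - 4*s/(6 + s)) = -18 - 4*s/(6 + s))
Z(R(-3)) - a(-215, -23) = 2*(-54 - 11*(-3))/(6 - 3) - 1*(-52) = 2*(-54 + 33)/3 + 52 = 2*(⅓)*(-21) + 52 = -14 + 52 = 38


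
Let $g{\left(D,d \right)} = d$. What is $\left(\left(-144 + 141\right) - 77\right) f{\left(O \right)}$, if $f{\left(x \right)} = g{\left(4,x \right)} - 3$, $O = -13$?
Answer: $1280$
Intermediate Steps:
$f{\left(x \right)} = -3 + x$ ($f{\left(x \right)} = x - 3 = -3 + x$)
$\left(\left(-144 + 141\right) - 77\right) f{\left(O \right)} = \left(\left(-144 + 141\right) - 77\right) \left(-3 - 13\right) = \left(-3 - 77\right) \left(-16\right) = \left(-80\right) \left(-16\right) = 1280$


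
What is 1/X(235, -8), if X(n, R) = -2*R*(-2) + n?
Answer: 1/203 ≈ 0.0049261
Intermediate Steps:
X(n, R) = n + 4*R (X(n, R) = -(-4)*R + n = 4*R + n = n + 4*R)
1/X(235, -8) = 1/(235 + 4*(-8)) = 1/(235 - 32) = 1/203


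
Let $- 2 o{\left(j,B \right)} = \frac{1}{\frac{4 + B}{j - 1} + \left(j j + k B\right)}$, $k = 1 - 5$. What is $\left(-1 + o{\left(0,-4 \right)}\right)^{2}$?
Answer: $\frac{1089}{1024} \approx 1.0635$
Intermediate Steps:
$k = -4$ ($k = 1 - 5 = -4$)
$o{\left(j,B \right)} = - \frac{1}{2 \left(j^{2} - 4 B + \frac{4 + B}{-1 + j}\right)}$ ($o{\left(j,B \right)} = - \frac{1}{2 \left(\frac{4 + B}{j - 1} - \left(4 B - j j\right)\right)} = - \frac{1}{2 \left(\frac{4 + B}{-1 + j} - \left(- j^{2} + 4 B\right)\right)} = - \frac{1}{2 \left(j^{2} - 4 B + \frac{4 + B}{-1 + j}\right)}$)
$\left(-1 + o{\left(0,-4 \right)}\right)^{2} = \left(-1 + \frac{1 - 0}{2 \left(4 + 0^{3} - 0^{2} + 5 \left(-4\right) - \left(-16\right) 0\right)}\right)^{2} = \left(-1 + \frac{1 + 0}{2 \left(4 + 0 - 0 - 20 + 0\right)}\right)^{2} = \left(-1 + \frac{1}{2} \frac{1}{4 + 0 + 0 - 20 + 0} \cdot 1\right)^{2} = \left(-1 + \frac{1}{2} \frac{1}{-16} \cdot 1\right)^{2} = \left(-1 + \frac{1}{2} \left(- \frac{1}{16}\right) 1\right)^{2} = \left(-1 - \frac{1}{32}\right)^{2} = \left(- \frac{33}{32}\right)^{2} = \frac{1089}{1024}$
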